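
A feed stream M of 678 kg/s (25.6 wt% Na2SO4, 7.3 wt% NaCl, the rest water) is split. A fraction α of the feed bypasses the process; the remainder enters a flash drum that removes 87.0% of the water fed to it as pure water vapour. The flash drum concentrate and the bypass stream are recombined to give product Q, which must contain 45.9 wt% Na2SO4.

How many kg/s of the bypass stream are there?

164.3 kg/s

All 678×0.256 = 173.57 kg/s of Na2SO4 reaches Q, so Q = 173.57/0.459 = 378.14 kg/s and vapour = 299.86 kg/s.
The evaporator receives (1−α)·678 of feed at 0.671 water and removes 0.870 of that water:
0.870×0.671×(1−α)×678 = 299.86
(1−α) = 299.86/395.8 = 0.7576;  α = 0.2424.
Bypass flow = 0.2424×678 = 164.35 kg/s.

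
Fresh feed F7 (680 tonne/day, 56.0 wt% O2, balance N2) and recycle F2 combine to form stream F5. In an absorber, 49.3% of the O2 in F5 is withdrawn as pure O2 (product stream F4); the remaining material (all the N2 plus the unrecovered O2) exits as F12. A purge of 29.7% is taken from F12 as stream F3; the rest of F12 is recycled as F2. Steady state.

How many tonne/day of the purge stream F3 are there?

388.3 tonne/day

N2 enters only via F7 and leaves only via the purge: 680×0.440 = 0.297×(N2 in F12), and the absorber passes all N2, so N2 in F5 = N2 in F12 = 1007.4 tonne/day.
O2 in F5: m_A = 680×0.560 + (1−0.297)·(1−0.493)·m_A, so m_A = 380.8/0.6436 = 591.69 tonne/day.
F12 = (1−0.493)×591.69 + 1007.4 = 1307.4 tonne/day.
Purge F3 = 0.297×1307.4 = 388.3 tonne/day.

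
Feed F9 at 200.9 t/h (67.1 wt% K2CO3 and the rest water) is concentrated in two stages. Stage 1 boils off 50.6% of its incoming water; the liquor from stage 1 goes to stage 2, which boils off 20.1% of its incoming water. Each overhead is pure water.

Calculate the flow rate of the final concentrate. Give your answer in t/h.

water in feed = 200.9×0.329 = 66.096 t/h.
After stage 1: water left = (1−0.506)×66.096 = 32.651; stream total = 167.46 t/h.
After stage 2: water left = (1−0.201)×32.651 = 26.089; final concentrate = 160.89 t/h.

160.9 t/h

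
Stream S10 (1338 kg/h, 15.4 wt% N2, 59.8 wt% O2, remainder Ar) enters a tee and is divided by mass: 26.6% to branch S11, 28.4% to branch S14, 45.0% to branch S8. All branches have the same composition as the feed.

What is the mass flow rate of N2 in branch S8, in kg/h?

92.72 kg/h

Branch S8 total = 0.450×1338 = 602.1 kg/h.
N2 in S8 = 0.154×602.1 = 92.723 kg/h.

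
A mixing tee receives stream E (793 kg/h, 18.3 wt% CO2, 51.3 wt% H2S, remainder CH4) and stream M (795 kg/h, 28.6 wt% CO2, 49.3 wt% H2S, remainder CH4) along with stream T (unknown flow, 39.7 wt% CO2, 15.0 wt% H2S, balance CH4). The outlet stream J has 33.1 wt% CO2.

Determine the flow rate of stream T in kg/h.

Let T be the unknown flow. Total out = 1588 + T.
CO2 balance: 372.49 + 0.397·T = 0.331·(1588 + T)
(0.397 − 0.331)·T = 0.331×1588 − 372.49 = 153.14
T = 153.14 / 0.066 = 2320.3 kg/h

2320 kg/h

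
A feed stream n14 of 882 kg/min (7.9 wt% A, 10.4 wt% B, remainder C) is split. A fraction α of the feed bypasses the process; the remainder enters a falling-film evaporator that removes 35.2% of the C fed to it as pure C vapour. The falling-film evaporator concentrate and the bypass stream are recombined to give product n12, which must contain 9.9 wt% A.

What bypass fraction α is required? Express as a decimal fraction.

0.298

All 882×0.079 = 69.678 kg/min of A reaches n12, so n12 = 69.678/0.099 = 703.82 kg/min and vapour = 178.18 kg/min.
The evaporator receives (1−α)·882 of feed at 0.817 C and removes 0.352 of that C:
0.352×0.817×(1−α)×882 = 178.18
(1−α) = 178.18/253.65 = 0.7025;  α = 0.2975.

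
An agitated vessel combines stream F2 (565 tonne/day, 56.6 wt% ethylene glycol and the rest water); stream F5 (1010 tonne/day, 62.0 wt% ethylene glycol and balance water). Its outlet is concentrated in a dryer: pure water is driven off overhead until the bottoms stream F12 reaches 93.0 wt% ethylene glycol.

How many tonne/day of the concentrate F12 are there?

ethylene glycol entering = 565×0.566 + 1010×0.620 = 945.99 tonne/day.
All ethylene glycol reports to F12, so F12 = 945.99/0.930 = 1017.2 tonne/day.

1017 tonne/day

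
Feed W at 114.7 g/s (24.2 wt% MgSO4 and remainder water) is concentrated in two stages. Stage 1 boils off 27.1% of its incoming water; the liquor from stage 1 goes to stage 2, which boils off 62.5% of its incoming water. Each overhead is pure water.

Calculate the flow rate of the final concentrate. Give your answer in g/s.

water in feed = 114.7×0.758 = 86.943 g/s.
After stage 1: water left = (1−0.271)×86.943 = 63.381; stream total = 91.139 g/s.
After stage 2: water left = (1−0.625)×63.381 = 23.768; final concentrate = 51.525 g/s.

51.53 g/s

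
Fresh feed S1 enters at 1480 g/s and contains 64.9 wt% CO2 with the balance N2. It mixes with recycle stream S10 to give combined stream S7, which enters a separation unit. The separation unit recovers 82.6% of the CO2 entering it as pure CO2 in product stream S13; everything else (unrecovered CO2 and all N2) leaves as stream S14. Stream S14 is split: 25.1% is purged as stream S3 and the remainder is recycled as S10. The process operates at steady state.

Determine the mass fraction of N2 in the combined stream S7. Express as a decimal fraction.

0.6520

N2 enters only via S1 and leaves only via the purge: 1480×0.351 = 0.251×(N2 in S14), and the separation unit passes all N2, so N2 in S7 = N2 in S14 = 2069.6 g/s.
CO2 in S7: m_A = 1480×0.649 + (1−0.251)·(1−0.826)·m_A, so m_A = 960.52/0.8697 = 1104.5 g/s.
S7 = 1104.5 + 2069.6 = 3174.1 g/s.
N2 fraction in S7 = 2069.6/3174.1 = 0.6520.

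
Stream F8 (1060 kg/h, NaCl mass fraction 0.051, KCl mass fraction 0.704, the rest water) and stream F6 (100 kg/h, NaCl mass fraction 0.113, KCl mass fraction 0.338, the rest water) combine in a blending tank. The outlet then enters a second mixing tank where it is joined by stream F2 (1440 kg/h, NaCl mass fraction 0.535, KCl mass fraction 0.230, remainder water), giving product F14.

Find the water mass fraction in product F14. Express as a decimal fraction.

0.251

Overall, product flow = 2600 kg/h.
water in = 1060×0.245 + 100×0.549 + 1440×0.235 = 653 kg/h.
water fraction in F14 = 0.251.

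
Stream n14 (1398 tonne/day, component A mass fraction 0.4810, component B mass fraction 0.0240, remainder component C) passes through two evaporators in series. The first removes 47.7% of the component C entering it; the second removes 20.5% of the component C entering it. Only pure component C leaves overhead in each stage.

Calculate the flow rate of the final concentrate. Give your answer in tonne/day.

993.7 tonne/day

component C in feed = 1398×0.495 = 692.01 tonne/day.
After stage 1: component C left = (1−0.477)×692.01 = 361.92; stream total = 1067.9 tonne/day.
After stage 2: component C left = (1−0.205)×361.92 = 287.73; final concentrate = 993.72 tonne/day.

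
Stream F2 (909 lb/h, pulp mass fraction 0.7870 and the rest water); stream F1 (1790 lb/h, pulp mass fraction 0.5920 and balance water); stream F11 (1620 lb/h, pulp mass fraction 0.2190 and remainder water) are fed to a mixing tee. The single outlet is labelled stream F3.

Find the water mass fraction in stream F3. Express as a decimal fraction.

Total flow out = 909 + 1790 + 1620 = 4319 lb/h.
water in = 909×0.213 + 1790×0.408 + 1620×0.781 = 2189.2 lb/h.
water mass fraction in F3 = 2189.2/4319 = 0.5069.

0.5069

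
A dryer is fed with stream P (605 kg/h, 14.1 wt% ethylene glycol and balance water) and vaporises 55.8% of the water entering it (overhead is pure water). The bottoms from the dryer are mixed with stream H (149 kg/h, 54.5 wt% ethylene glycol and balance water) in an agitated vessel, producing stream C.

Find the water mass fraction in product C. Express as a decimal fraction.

Vapour removed = 0.558×0.859×605 = 289.99 kg/h; concentrate = 315.01 kg/h.
water reaching the mixer = 229.71 (from concentrate) + 149×0.455 = 297.5 kg/h.
Product flow = 315.01 + 149 = 464.01 kg/h; water fraction = 0.641.

0.641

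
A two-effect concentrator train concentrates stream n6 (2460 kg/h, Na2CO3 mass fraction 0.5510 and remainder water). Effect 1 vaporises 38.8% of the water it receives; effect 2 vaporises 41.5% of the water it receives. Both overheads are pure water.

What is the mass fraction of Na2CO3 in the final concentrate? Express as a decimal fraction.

water in feed = 2460×0.449 = 1104.5 kg/h.
After stage 1: water left = (1−0.388)×1104.5 = 675.98; stream total = 2031.4 kg/h.
After stage 2: water left = (1−0.415)×675.98 = 395.45; final concentrate = 1750.9 kg/h.
Na2CO3 fraction = 1355.5/1750.9 = 0.7741.

0.7741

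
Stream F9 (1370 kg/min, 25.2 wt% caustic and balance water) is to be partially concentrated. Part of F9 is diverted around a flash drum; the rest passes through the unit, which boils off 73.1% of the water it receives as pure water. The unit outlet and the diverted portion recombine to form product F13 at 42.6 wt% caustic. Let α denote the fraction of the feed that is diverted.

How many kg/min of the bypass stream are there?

346.6 kg/min

All 1370×0.252 = 345.24 kg/min of caustic reaches F13, so F13 = 345.24/0.426 = 810.42 kg/min and vapour = 559.58 kg/min.
The evaporator receives (1−α)·1370 of feed at 0.748 water and removes 0.731 of that water:
0.731×0.748×(1−α)×1370 = 559.58
(1−α) = 559.58/749.1 = 0.7470;  α = 0.2530.
Bypass flow = 0.2530×1370 = 346.61 kg/min.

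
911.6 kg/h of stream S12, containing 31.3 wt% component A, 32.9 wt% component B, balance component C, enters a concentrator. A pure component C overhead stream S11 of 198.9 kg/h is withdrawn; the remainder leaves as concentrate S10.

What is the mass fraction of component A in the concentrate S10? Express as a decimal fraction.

0.4004

component A is not removed: 911.6×0.313 = 285.33 kg/h of component A enters S10.
Concentrate = 911.6 − 198.9 = 712.7 kg/h.
Mass fraction = 285.33/712.7 = 0.4004.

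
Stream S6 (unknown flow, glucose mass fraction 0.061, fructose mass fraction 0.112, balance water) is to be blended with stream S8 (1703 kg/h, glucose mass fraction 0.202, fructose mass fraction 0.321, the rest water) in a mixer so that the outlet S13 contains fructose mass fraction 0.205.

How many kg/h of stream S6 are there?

Let S6 be the unknown flow. Total out = 1703 + S6.
fructose balance: 546.66 + 0.112·S6 = 0.205·(1703 + S6)
(0.112 − 0.205)·S6 = 0.205×1703 − 546.66 = -197.55
S6 = -197.55 / -0.093 = 2124.2 kg/h

2124 kg/h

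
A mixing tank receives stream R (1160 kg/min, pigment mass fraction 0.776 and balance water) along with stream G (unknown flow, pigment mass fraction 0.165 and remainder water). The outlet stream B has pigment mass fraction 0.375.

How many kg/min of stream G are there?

2215 kg/min

Let G be the unknown flow. Total out = 1160 + G.
pigment balance: 900.16 + 0.165·G = 0.375·(1160 + G)
(0.165 − 0.375)·G = 0.375×1160 − 900.16 = -465.16
G = -465.16 / -0.210 = 2215 kg/min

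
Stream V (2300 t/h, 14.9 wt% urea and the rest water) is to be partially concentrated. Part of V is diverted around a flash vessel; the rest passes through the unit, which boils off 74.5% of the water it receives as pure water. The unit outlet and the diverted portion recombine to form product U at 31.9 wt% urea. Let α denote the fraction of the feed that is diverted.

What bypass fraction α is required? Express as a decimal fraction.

0.159

All 2300×0.149 = 342.7 t/h of urea reaches U, so U = 342.7/0.319 = 1074.3 t/h and vapour = 1225.7 t/h.
The evaporator receives (1−α)·2300 of feed at 0.851 water and removes 0.745 of that water:
0.745×0.851×(1−α)×2300 = 1225.7
(1−α) = 1225.7/1458.2 = 0.8406;  α = 0.1594.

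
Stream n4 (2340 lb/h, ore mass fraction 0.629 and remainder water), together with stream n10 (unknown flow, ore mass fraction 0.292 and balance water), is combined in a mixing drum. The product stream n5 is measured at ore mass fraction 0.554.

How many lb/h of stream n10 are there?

669.8 lb/h

Let n10 be the unknown flow. Total out = 2340 + n10.
ore balance: 1471.9 + 0.292·n10 = 0.554·(2340 + n10)
(0.292 − 0.554)·n10 = 0.554×2340 − 1471.9 = -175.5
n10 = -175.5 / -0.262 = 669.85 lb/h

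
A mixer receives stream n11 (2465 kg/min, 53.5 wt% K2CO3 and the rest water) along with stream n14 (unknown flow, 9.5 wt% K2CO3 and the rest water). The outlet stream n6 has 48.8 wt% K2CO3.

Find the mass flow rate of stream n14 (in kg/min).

Let n14 be the unknown flow. Total out = 2465 + n14.
K2CO3 balance: 1318.8 + 0.095·n14 = 0.488·(2465 + n14)
(0.095 − 0.488)·n14 = 0.488×2465 − 1318.8 = -115.86
n14 = -115.86 / -0.393 = 294.8 kg/min

294.8 kg/min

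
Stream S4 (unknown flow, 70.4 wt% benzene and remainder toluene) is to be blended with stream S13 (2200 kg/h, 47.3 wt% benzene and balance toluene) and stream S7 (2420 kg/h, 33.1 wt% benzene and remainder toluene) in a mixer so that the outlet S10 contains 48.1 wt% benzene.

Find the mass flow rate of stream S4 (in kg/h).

Let S4 be the unknown flow. Total out = 4620 + S4.
benzene balance: 1841.6 + 0.704·S4 = 0.481·(4620 + S4)
(0.704 − 0.481)·S4 = 0.481×4620 − 1841.6 = 380.6
S4 = 380.6 / 0.223 = 1706.7 kg/h

1707 kg/h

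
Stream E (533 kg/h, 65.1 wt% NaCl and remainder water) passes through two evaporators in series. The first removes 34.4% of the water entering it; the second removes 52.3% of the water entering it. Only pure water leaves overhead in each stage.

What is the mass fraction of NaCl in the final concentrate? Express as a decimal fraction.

water in feed = 533×0.349 = 186.02 kg/h.
After stage 1: water left = (1−0.344)×186.02 = 122.03; stream total = 469.01 kg/h.
After stage 2: water left = (1−0.523)×122.03 = 58.207; final concentrate = 405.19 kg/h.
NaCl fraction = 346.98/405.19 = 0.8563.

0.8563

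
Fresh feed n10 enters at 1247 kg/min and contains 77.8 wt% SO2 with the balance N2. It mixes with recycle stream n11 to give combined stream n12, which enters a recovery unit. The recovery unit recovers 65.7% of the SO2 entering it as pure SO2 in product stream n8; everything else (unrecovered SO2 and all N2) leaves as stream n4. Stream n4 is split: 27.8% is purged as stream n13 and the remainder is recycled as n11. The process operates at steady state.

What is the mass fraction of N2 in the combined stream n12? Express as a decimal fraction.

0.436

N2 enters only via n10 and leaves only via the purge: 1247×0.222 = 0.278×(N2 in n4), and the recovery unit passes all N2, so N2 in n12 = N2 in n4 = 995.81 kg/min.
SO2 in n12: m_A = 1247×0.778 + (1−0.278)·(1−0.657)·m_A, so m_A = 970.17/0.7524 = 1289.5 kg/min.
n12 = 1289.5 + 995.81 = 2285.3 kg/min.
N2 fraction in n12 = 995.81/2285.3 = 0.436.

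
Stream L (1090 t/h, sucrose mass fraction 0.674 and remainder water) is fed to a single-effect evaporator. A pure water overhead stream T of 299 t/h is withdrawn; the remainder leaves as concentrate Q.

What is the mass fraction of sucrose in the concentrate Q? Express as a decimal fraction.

0.929

sucrose is not removed: 1090×0.674 = 734.66 t/h of sucrose enters Q.
Concentrate = 1090 − 299 = 791 t/h.
Mass fraction = 734.66/791 = 0.929.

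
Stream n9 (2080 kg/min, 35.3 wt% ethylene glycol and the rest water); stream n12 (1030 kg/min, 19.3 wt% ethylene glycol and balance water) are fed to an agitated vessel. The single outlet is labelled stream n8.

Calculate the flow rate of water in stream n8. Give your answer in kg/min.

water out = water in = 2080×0.647 + 1030×0.807 = 2177 kg/min.

2177 kg/min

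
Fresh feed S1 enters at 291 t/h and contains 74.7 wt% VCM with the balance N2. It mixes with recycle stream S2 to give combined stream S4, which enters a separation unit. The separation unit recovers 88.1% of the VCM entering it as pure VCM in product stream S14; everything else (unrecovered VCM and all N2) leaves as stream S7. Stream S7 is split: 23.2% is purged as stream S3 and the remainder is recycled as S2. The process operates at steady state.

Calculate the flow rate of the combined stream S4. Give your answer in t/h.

N2 enters only via S1 and leaves only via the purge: 291×0.253 = 0.232×(N2 in S7), and the separation unit passes all N2, so N2 in S4 = N2 in S7 = 317.34 t/h.
VCM in S4: m_A = 291×0.747 + (1−0.232)·(1−0.881)·m_A, so m_A = 217.38/0.9086 = 239.24 t/h.
S4 = 239.24 + 317.34 = 556.58 t/h.

556.6 t/h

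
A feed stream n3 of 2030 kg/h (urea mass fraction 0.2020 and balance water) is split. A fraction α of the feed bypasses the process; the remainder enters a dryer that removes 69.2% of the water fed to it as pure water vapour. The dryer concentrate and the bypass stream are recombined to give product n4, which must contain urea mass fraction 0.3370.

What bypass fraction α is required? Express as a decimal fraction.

All 2030×0.202 = 410.06 kg/h of urea reaches n4, so n4 = 410.06/0.337 = 1216.8 kg/h and vapour = 813.2 kg/h.
The evaporator receives (1−α)·2030 of feed at 0.798 water and removes 0.692 of that water:
0.692×0.798×(1−α)×2030 = 813.2
(1−α) = 813.2/1121 = 0.7254;  α = 0.2746.

0.275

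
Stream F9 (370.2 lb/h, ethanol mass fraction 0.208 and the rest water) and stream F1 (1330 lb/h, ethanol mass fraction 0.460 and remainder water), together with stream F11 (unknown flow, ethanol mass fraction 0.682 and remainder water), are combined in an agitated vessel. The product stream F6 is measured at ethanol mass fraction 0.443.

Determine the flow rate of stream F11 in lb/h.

Let F11 be the unknown flow. Total out = 1700.2 + F11.
ethanol balance: 688.8 + 0.682·F11 = 0.443·(1700.2 + F11)
(0.682 − 0.443)·F11 = 0.443×1700.2 − 688.8 = 64.387
F11 = 64.387 / 0.239 = 269.4 lb/h

269.4 lb/h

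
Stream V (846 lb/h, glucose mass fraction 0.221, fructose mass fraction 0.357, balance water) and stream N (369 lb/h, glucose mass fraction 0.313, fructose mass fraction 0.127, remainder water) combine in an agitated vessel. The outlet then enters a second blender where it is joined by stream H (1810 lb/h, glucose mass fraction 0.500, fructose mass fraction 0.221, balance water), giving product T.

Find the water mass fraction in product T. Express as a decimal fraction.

Overall, product flow = 3025 lb/h.
water in = 846×0.422 + 369×0.560 + 1810×0.279 = 1068.6 lb/h.
water fraction in T = 0.353.

0.353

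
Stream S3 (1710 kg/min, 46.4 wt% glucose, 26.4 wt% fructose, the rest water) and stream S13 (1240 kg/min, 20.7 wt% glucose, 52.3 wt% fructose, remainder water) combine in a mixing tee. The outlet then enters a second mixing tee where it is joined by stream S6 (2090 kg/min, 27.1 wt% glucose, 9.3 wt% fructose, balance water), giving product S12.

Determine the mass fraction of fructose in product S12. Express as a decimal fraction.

0.257

Overall, product flow = 5040 kg/min.
fructose in = 1710×0.264 + 1240×0.523 + 2090×0.093 = 1294.3 kg/min.
fructose fraction in S12 = 0.257.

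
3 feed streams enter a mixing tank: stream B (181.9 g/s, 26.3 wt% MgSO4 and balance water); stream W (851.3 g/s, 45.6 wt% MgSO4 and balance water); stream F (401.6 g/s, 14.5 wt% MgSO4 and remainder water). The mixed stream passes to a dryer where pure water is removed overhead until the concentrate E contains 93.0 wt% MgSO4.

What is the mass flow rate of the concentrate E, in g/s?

531.5 g/s

MgSO4 entering = 181.9×0.263 + 851.3×0.456 + 401.6×0.145 = 494.26 g/s.
All MgSO4 reports to E, so E = 494.26/0.930 = 531.47 g/s.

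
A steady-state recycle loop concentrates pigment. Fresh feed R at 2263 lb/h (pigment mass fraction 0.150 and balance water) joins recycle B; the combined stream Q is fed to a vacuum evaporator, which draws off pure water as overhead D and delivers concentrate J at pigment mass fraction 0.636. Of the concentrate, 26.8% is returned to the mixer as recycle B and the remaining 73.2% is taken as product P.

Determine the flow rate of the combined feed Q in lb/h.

2458 lb/h

Overall pigment balance (none leaves overhead): pigment in fresh feed = pigment in product, i.e. 2263×0.150 = (1−0.268)·J·0.636.
J = 339.45/(0.636×0.732) = 729.13 lb/h.
Recycle B = 0.268×729.13 = 195.41 lb/h.
Combined feed Q = 2263 + 195.41 = 2458.4 lb/h.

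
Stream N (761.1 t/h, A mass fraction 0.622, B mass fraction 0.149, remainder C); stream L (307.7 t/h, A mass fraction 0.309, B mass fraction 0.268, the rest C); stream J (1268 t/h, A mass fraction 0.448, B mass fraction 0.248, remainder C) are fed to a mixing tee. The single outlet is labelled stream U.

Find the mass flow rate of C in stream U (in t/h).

C out = C in = 761.1×0.229 + 307.7×0.423 + 1268×0.304 = 689.92 t/h.

689.9 t/h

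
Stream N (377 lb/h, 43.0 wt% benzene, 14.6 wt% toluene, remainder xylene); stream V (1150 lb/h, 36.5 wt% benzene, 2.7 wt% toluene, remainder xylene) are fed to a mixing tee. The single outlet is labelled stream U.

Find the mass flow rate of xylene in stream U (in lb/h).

xylene out = xylene in = 377×0.424 + 1150×0.608 = 859.05 lb/h.

859 lb/h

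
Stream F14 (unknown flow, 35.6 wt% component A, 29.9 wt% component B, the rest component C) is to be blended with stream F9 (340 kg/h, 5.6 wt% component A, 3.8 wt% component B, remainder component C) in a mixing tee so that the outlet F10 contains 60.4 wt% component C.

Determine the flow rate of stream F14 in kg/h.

396.4 kg/h

Let F14 be the unknown flow. Total out = 340 + F14.
component C balance: 308.04 + 0.345·F14 = 0.604·(340 + F14)
(0.345 − 0.604)·F14 = 0.604×340 − 308.04 = -102.68
F14 = -102.68 / -0.259 = 396.45 kg/h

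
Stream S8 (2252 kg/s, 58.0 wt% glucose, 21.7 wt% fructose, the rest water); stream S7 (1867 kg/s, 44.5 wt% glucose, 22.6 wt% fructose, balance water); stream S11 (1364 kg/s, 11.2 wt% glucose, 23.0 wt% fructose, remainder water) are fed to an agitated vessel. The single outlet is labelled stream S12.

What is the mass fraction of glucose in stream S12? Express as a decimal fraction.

Total flow out = 2252 + 1867 + 1364 = 5483 kg/s.
glucose in = 2252×0.580 + 1867×0.445 + 1364×0.112 = 2289.7 kg/s.
glucose mass fraction in S12 = 2289.7/5483 = 0.418.

0.418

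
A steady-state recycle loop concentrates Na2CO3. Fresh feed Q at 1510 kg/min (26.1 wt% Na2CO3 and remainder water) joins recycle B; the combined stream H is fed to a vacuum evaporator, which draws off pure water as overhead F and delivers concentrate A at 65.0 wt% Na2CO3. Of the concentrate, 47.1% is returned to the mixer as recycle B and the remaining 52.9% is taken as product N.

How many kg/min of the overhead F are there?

Overall Na2CO3 balance (none leaves overhead): Na2CO3 in fresh feed = Na2CO3 in product, i.e. 1510×0.261 = (1−0.471)·A·0.650.
A = 394.11/(0.650×0.529) = 1146.2 kg/min.
Recycle B = 0.471×1146.2 = 539.85 kg/min.
Combined feed H = 1510 + 539.85 = 2049.8 kg/min.
Overhead F = H − A = 2049.8 − 1146.2 = 903.68 kg/min.

903.7 kg/min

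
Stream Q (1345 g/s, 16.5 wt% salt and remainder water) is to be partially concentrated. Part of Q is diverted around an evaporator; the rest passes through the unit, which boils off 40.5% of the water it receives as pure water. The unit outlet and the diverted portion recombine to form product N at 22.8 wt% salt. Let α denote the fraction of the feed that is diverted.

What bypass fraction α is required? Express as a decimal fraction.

0.183

All 1345×0.165 = 221.93 g/s of salt reaches N, so N = 221.93/0.228 = 973.36 g/s and vapour = 371.64 g/s.
The evaporator receives (1−α)·1345 of feed at 0.835 water and removes 0.405 of that water:
0.405×0.835×(1−α)×1345 = 371.64
(1−α) = 371.64/454.85 = 0.8171;  α = 0.1829.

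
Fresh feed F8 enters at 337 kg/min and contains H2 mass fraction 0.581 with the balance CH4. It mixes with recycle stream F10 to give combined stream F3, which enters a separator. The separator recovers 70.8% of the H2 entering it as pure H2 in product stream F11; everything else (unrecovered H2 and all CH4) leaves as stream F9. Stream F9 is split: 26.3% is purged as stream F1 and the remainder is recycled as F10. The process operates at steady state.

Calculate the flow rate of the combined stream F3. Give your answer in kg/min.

786.4 kg/min

CH4 enters only via F8 and leaves only via the purge: 337×0.419 = 0.263×(CH4 in F9), and the separator passes all CH4, so CH4 in F3 = CH4 in F9 = 536.89 kg/min.
H2 in F3: m_A = 337×0.581 + (1−0.263)·(1−0.708)·m_A, so m_A = 195.8/0.7848 = 249.49 kg/min.
F3 = 249.49 + 536.89 = 786.38 kg/min.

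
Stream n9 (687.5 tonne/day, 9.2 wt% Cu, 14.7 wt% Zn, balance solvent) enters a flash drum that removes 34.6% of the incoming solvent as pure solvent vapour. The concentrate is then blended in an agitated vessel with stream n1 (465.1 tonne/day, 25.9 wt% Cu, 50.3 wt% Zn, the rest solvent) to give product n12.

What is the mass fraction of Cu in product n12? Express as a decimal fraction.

0.189

Vapour removed = 0.346×0.761×687.5 = 181.02 tonne/day; concentrate = 506.48 tonne/day.
Cu reaching the mixer = 63.25 (from concentrate) + 465.1×0.259 = 183.71 tonne/day.
Product flow = 506.48 + 465.1 = 971.58 tonne/day; Cu fraction = 0.189.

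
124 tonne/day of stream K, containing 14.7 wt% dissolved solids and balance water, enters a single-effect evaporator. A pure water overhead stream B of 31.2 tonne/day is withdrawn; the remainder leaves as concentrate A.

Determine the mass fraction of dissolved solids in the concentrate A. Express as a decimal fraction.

dissolved solids is not removed: 124×0.147 = 18.228 tonne/day of dissolved solids enters A.
Concentrate = 124 − 31.2 = 92.8 tonne/day.
Mass fraction = 18.228/92.8 = 0.196.

0.196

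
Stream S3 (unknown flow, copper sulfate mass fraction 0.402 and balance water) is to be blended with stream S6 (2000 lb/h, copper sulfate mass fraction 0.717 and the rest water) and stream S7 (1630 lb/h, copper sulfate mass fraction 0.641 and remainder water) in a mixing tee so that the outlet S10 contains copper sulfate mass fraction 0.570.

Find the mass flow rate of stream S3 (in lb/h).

2439 lb/h

Let S3 be the unknown flow. Total out = 3630 + S3.
copper sulfate balance: 2478.8 + 0.402·S3 = 0.570·(3630 + S3)
(0.402 − 0.570)·S3 = 0.570×3630 − 2478.8 = -409.73
S3 = -409.73 / -0.168 = 2438.9 lb/h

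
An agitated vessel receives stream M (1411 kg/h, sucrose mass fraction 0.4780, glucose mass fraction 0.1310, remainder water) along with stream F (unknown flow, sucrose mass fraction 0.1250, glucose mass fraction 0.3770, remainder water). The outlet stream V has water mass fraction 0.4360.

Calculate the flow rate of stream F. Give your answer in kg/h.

Let F be the unknown flow. Total out = 1411 + F.
water balance: 551.7 + 0.498·F = 0.436·(1411 + F)
(0.498 − 0.436)·F = 0.436×1411 − 551.7 = 63.495
F = 63.495 / 0.062 = 1024.1 kg/h

1024 kg/h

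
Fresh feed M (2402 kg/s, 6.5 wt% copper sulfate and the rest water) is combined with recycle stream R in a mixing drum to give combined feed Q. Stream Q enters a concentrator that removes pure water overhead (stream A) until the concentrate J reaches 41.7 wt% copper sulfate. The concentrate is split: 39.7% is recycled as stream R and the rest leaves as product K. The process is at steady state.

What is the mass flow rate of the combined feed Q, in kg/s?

2649 kg/s

Overall copper sulfate balance (none leaves overhead): copper sulfate in fresh feed = copper sulfate in product, i.e. 2402×0.065 = (1−0.397)·J·0.417.
J = 156.13/(0.417×0.603) = 620.92 kg/s.
Recycle R = 0.397×620.92 = 246.5 kg/s.
Combined feed Q = 2402 + 246.5 = 2648.5 kg/s.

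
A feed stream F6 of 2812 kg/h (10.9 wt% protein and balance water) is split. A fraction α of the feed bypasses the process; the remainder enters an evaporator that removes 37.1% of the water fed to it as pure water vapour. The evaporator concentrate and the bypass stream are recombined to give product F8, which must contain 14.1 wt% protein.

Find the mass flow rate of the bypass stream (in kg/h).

881.4 kg/h

All 2812×0.109 = 306.51 kg/h of protein reaches F8, so F8 = 306.51/0.141 = 2173.8 kg/h and vapour = 638.18 kg/h.
The evaporator receives (1−α)·2812 of feed at 0.891 water and removes 0.371 of that water:
0.371×0.891×(1−α)×2812 = 638.18
(1−α) = 638.18/929.54 = 0.6866;  α = 0.3134.
Bypass flow = 0.3134×2812 = 881.39 kg/h.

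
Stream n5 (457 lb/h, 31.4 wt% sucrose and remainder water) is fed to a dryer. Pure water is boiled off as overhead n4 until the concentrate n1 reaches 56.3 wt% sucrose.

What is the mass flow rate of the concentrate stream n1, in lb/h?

254.9 lb/h

sucrose is conserved: 457×0.314 = 143.5 lb/h all reports to the concentrate.
Concentrate = 143.5/(target fraction) = 254.88 lb/h.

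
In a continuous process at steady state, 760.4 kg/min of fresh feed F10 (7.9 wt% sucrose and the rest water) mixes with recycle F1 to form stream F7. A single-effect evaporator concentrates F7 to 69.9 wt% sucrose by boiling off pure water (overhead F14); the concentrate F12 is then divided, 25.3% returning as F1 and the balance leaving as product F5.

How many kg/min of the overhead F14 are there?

674.5 kg/min

Overall sucrose balance (none leaves overhead): sucrose in fresh feed = sucrose in product, i.e. 760.4×0.079 = (1−0.253)·F12·0.699.
F12 = 60.072/(0.699×0.747) = 115.05 kg/min.
Recycle F1 = 0.253×115.05 = 29.107 kg/min.
Combined feed F7 = 760.4 + 29.107 = 789.51 kg/min.
Overhead F14 = F7 − F12 = 789.51 − 115.05 = 674.46 kg/min.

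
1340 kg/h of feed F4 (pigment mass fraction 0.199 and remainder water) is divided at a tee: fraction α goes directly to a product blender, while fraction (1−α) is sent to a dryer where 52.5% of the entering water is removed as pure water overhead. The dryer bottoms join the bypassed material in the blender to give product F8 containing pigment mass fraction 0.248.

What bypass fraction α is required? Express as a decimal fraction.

All 1340×0.199 = 266.66 kg/h of pigment reaches F8, so F8 = 266.66/0.248 = 1075.2 kg/h and vapour = 264.76 kg/h.
The evaporator receives (1−α)·1340 of feed at 0.801 water and removes 0.525 of that water:
0.525×0.801×(1−α)×1340 = 264.76
(1−α) = 264.76/563.5 = 0.4698;  α = 0.5302.

0.530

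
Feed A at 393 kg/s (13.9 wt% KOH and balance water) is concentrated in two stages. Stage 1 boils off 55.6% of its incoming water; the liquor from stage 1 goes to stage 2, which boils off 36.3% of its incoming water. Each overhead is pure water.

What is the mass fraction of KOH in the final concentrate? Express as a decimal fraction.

0.363

water in feed = 393×0.861 = 338.37 kg/s.
After stage 1: water left = (1−0.556)×338.37 = 150.24; stream total = 204.86 kg/s.
After stage 2: water left = (1−0.363)×150.24 = 95.701; final concentrate = 150.33 kg/s.
KOH fraction = 54.627/150.33 = 0.363.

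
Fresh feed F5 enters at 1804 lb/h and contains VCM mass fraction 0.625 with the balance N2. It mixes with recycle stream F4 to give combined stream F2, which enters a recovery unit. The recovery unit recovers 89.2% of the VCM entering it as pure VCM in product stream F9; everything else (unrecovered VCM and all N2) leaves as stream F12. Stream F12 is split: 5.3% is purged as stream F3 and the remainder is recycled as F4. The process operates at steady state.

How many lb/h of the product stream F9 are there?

1120 lb/h

VCM in F2: m_A = 1804×0.625 + (1−0.053)·(1−0.892)·m_A, so m_A = 1127.5/0.8977 = 1256 lb/h.
Product F9 = 0.892×1256 = 1120.3 lb/h.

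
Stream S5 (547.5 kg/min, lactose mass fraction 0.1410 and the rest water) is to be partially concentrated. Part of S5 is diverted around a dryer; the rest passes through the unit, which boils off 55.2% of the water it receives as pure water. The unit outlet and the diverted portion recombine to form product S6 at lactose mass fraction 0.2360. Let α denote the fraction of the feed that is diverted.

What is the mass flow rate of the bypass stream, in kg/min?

82.7 kg/min

All 547.5×0.141 = 77.197 kg/min of lactose reaches S6, so S6 = 77.197/0.236 = 327.11 kg/min and vapour = 220.39 kg/min.
The evaporator receives (1−α)·547.5 of feed at 0.859 water and removes 0.552 of that water:
0.552×0.859×(1−α)×547.5 = 220.39
(1−α) = 220.39/259.61 = 0.8489;  α = 0.1511.
Bypass flow = 0.1511×547.5 = 82.703 kg/min.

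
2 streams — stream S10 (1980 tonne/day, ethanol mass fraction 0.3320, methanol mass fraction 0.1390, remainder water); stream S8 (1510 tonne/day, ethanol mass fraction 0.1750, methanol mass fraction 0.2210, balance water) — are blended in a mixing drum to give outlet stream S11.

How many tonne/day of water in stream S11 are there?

water out = water in = 1980×0.529 + 1510×0.604 = 1959.5 tonne/day.

1959 tonne/day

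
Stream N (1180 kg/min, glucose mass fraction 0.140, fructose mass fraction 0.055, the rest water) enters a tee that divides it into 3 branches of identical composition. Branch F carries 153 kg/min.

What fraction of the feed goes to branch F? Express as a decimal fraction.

0.130

Fraction to F = 153/1180 = 0.1297.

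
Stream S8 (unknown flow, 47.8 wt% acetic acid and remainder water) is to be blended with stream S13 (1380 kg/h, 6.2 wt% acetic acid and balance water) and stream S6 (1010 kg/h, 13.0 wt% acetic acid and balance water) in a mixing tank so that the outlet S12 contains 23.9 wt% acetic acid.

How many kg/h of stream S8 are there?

1483 kg/h

Let S8 be the unknown flow. Total out = 2390 + S8.
acetic acid balance: 216.86 + 0.478·S8 = 0.239·(2390 + S8)
(0.478 − 0.239)·S8 = 0.239×2390 − 216.86 = 354.35
S8 = 354.35 / 0.239 = 1482.6 kg/h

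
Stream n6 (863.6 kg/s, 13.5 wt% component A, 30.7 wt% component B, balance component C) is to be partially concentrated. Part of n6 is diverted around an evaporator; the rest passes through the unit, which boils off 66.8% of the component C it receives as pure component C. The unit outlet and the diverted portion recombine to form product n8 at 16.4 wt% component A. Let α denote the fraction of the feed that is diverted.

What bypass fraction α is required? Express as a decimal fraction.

0.526

All 863.6×0.135 = 116.59 kg/s of component A reaches n8, so n8 = 116.59/0.164 = 710.89 kg/s and vapour = 152.71 kg/s.
The evaporator receives (1−α)·863.6 of feed at 0.558 component C and removes 0.668 of that component C:
0.668×0.558×(1−α)×863.6 = 152.71
(1−α) = 152.71/321.9 = 0.4744;  α = 0.5256.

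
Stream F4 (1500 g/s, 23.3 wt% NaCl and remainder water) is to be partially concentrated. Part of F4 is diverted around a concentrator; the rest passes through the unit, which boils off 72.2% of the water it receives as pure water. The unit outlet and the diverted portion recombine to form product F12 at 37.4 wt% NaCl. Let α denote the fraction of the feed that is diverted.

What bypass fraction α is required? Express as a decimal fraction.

0.319

All 1500×0.233 = 349.5 g/s of NaCl reaches F12, so F12 = 349.5/0.374 = 934.49 g/s and vapour = 565.51 g/s.
The evaporator receives (1−α)·1500 of feed at 0.767 water and removes 0.722 of that water:
0.722×0.767×(1−α)×1500 = 565.51
(1−α) = 565.51/830.66 = 0.6808;  α = 0.3192.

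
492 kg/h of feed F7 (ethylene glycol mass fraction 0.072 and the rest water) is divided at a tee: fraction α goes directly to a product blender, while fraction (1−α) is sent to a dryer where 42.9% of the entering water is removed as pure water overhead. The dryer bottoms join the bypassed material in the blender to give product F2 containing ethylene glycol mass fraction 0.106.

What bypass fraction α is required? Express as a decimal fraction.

0.194

All 492×0.072 = 35.424 kg/h of ethylene glycol reaches F2, so F2 = 35.424/0.106 = 334.19 kg/h and vapour = 157.81 kg/h.
The evaporator receives (1−α)·492 of feed at 0.928 water and removes 0.429 of that water:
0.429×0.928×(1−α)×492 = 157.81
(1−α) = 157.81/195.87 = 0.8057;  α = 0.1943.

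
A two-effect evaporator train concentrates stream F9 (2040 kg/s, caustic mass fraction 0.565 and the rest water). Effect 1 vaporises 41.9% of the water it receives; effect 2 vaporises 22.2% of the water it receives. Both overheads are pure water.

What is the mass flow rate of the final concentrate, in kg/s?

water in feed = 2040×0.435 = 887.4 kg/s.
After stage 1: water left = (1−0.419)×887.4 = 515.58; stream total = 1668.2 kg/s.
After stage 2: water left = (1−0.222)×515.58 = 401.12; final concentrate = 1553.7 kg/s.

1554 kg/s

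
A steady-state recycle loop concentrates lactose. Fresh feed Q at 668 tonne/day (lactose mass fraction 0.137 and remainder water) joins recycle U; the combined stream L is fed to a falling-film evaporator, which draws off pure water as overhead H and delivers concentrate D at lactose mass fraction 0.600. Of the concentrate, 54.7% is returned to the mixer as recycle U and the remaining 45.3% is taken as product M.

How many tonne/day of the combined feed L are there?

Overall lactose balance (none leaves overhead): lactose in fresh feed = lactose in product, i.e. 668×0.137 = (1−0.547)·D·0.600.
D = 91.516/(0.600×0.453) = 336.7 tonne/day.
Recycle U = 0.547×336.7 = 184.18 tonne/day.
Combined feed L = 668 + 184.18 = 852.18 tonne/day.

852.2 tonne/day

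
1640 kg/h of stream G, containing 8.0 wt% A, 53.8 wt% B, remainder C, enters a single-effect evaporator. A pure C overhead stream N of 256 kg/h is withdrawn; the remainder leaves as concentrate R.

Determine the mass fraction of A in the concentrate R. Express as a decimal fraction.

A is not removed: 1640×0.080 = 131.2 kg/h of A enters R.
Concentrate = 1640 − 256 = 1384 kg/h.
Mass fraction = 131.2/1384 = 0.0948.

0.0948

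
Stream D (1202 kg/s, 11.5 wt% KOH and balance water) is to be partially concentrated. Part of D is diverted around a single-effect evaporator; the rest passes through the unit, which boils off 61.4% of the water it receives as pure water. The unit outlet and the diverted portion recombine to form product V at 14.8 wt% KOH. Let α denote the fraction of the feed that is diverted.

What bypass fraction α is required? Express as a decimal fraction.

0.590

All 1202×0.115 = 138.23 kg/s of KOH reaches V, so V = 138.23/0.148 = 933.99 kg/s and vapour = 268.01 kg/s.
The evaporator receives (1−α)·1202 of feed at 0.885 water and removes 0.614 of that water:
0.614×0.885×(1−α)×1202 = 268.01
(1−α) = 268.01/653.15 = 0.4103;  α = 0.5897.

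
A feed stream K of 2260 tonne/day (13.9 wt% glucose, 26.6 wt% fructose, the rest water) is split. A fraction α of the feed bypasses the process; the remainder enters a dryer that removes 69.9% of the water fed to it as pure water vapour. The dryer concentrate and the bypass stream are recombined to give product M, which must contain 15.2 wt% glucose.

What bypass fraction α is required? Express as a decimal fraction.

All 2260×0.139 = 314.14 tonne/day of glucose reaches M, so M = 314.14/0.152 = 2066.7 tonne/day and vapour = 193.29 tonne/day.
The evaporator receives (1−α)·2260 of feed at 0.595 water and removes 0.699 of that water:
0.699×0.595×(1−α)×2260 = 193.29
(1−α) = 193.29/939.95 = 0.2056;  α = 0.7944.

0.794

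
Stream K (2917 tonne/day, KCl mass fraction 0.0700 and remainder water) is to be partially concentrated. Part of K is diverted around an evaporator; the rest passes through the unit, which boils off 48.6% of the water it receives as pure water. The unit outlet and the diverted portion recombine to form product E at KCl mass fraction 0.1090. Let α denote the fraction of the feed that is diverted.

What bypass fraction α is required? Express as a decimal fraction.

0.208

All 2917×0.070 = 204.19 tonne/day of KCl reaches E, so E = 204.19/0.109 = 1873.3 tonne/day and vapour = 1043.7 tonne/day.
The evaporator receives (1−α)·2917 of feed at 0.930 water and removes 0.486 of that water:
0.486×0.930×(1−α)×2917 = 1043.7
(1−α) = 1043.7/1318.4 = 0.7916;  α = 0.2084.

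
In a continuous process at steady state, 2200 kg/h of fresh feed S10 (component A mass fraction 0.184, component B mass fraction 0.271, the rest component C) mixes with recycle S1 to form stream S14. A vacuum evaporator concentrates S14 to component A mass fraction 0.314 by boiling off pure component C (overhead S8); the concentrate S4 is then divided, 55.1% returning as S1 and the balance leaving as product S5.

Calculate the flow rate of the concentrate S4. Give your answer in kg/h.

Overall component A balance (none leaves overhead): component A in fresh feed = component A in product, i.e. 2200×0.184 = (1−0.551)·S4·0.314.
S4 = 404.8/(0.314×0.449) = 2871.2 kg/h.

2871 kg/h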